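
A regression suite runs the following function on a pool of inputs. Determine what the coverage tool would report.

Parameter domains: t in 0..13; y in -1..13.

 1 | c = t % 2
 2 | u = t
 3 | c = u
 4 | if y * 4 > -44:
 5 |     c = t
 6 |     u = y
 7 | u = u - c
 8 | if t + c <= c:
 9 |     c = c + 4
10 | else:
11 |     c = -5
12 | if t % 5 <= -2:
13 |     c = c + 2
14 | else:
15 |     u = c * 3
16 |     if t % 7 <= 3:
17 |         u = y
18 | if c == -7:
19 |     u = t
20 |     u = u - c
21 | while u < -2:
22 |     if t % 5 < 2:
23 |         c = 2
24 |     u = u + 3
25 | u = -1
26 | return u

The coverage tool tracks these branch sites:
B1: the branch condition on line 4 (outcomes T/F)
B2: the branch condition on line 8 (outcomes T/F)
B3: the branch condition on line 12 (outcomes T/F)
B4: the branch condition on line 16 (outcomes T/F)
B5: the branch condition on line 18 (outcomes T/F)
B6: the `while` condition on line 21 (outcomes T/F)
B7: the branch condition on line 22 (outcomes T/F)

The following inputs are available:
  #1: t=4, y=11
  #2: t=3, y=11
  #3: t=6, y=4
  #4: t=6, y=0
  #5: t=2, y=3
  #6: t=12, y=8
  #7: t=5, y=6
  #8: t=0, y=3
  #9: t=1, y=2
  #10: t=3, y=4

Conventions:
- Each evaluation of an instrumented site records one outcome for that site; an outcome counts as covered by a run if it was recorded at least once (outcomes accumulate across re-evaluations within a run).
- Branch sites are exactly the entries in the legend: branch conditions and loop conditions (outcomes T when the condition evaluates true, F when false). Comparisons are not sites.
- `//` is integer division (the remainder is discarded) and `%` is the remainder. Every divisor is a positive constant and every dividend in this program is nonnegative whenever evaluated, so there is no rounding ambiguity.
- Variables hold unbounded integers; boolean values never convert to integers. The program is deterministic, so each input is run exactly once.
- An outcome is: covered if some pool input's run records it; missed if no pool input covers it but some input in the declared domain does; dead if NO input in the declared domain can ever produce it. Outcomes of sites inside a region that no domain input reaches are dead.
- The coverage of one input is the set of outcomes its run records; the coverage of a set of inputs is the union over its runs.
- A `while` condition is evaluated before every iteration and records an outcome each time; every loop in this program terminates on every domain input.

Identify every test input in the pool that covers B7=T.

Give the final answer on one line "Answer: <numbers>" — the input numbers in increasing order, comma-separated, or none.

input #1 (t=4, y=11): does not record B7=T
input #2 (t=3, y=11): does not record B7=T
input #3 (t=6, y=4): records B7=T
input #4 (t=6, y=0): records B7=T
input #5 (t=2, y=3): does not record B7=T
input #6 (t=12, y=8): does not record B7=T
input #7 (t=5, y=6): records B7=T
input #8 (t=0, y=3): does not record B7=T
input #9 (t=1, y=2): does not record B7=T
input #10 (t=3, y=4): does not record B7=T

Answer: 3, 4, 7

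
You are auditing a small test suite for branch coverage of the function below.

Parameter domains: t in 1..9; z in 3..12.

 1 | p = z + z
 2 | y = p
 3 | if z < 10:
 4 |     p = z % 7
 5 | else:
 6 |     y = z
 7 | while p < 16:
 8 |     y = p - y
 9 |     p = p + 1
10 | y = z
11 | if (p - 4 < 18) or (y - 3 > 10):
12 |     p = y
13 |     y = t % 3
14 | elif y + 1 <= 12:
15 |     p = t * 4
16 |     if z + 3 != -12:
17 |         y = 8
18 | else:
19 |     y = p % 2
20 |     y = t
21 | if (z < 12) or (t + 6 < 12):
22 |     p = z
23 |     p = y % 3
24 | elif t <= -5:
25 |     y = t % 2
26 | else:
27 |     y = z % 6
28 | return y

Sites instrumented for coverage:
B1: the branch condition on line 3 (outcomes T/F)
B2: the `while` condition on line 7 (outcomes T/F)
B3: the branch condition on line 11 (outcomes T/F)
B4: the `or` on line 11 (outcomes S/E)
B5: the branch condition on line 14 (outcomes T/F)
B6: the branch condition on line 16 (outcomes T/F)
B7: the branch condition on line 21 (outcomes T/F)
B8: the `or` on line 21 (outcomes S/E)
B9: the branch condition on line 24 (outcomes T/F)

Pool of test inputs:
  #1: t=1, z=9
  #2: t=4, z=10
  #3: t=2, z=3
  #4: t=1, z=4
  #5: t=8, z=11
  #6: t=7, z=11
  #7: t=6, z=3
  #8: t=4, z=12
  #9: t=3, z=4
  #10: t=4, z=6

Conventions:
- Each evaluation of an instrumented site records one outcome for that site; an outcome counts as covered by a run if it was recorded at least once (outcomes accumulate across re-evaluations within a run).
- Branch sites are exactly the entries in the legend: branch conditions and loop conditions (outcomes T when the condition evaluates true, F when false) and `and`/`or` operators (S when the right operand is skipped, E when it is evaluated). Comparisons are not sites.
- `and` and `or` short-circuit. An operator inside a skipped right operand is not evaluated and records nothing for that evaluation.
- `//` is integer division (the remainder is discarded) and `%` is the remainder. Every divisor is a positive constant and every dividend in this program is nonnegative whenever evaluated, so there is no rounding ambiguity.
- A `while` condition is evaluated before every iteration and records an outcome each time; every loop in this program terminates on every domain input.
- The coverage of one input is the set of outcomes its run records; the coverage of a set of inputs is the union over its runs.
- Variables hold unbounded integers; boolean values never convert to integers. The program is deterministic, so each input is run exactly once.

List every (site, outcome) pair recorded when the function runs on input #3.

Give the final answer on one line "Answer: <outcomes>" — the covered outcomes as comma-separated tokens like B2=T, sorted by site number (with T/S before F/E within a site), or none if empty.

Simulating input #3 (t=2, z=3) step by step:
  B1->T, B2->T, B2->T, B2->T, B2->T, B2->T, B2->T, B2->T, B2->T, B2->T
  B2->T, B2->T, B2->T, B2->T, B2->F, B4->S, B3->T, B8->S, B7->T
distinct outcomes covered: B1=T, B2=T, B2=F, B3=T, B4=S, B7=T, B8=S

Answer: B1=T, B2=T, B2=F, B3=T, B4=S, B7=T, B8=S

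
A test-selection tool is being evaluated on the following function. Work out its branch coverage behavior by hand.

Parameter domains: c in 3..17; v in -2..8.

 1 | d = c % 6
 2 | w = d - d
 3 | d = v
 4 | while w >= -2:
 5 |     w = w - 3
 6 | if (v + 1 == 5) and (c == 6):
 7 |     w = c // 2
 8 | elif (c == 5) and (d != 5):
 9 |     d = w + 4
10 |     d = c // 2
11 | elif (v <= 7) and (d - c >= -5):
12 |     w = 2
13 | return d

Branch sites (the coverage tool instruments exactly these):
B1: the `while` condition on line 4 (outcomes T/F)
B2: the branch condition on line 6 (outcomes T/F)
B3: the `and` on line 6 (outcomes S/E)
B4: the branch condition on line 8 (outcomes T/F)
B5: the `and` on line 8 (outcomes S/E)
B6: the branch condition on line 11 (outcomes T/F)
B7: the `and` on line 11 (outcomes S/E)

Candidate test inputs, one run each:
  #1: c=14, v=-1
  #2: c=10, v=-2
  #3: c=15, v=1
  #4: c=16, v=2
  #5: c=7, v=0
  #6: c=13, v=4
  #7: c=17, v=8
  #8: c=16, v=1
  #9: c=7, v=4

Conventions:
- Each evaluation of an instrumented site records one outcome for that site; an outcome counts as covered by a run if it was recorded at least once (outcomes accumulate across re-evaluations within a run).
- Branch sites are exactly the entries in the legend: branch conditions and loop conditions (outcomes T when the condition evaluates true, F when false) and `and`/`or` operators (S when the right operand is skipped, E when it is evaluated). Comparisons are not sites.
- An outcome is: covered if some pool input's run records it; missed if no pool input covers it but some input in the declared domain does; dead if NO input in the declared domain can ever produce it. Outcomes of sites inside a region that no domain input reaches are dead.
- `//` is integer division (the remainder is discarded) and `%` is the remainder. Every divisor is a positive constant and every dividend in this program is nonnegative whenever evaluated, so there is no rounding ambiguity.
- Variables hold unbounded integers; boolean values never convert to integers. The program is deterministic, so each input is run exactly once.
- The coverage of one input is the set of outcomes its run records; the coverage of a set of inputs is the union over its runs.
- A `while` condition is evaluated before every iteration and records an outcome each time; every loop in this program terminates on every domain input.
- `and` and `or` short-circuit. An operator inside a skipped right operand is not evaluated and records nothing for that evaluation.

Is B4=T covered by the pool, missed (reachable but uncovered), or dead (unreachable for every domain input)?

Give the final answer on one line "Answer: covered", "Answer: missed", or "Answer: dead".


no pool input records B4=T
but domain input (c=5, v=-2) does record it -> reachable, so missed
Answer: missed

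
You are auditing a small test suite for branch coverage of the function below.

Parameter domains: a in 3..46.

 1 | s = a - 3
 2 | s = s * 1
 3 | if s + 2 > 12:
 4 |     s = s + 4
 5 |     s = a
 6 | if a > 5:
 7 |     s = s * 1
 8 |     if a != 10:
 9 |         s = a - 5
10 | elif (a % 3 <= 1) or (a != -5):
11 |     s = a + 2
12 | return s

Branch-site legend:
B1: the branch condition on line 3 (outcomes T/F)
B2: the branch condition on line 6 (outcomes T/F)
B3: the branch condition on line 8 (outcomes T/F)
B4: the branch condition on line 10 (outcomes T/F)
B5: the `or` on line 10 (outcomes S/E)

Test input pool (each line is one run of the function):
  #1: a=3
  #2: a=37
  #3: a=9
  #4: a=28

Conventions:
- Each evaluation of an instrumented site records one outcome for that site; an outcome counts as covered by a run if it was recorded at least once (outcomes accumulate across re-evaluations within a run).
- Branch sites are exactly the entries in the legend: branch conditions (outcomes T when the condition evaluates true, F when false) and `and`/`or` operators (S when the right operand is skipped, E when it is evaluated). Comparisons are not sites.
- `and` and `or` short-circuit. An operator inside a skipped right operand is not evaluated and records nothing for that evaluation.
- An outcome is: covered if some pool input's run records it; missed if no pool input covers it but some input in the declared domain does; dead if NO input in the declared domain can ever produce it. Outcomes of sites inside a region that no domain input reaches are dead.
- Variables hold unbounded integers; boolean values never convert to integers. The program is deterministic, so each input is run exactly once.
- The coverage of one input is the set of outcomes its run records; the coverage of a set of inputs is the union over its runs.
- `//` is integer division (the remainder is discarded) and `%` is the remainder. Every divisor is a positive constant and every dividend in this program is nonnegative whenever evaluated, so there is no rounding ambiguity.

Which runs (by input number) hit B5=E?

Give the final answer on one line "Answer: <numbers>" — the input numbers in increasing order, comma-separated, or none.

input #1 (a=3): does not produce B5=E
input #2 (a=37): does not produce B5=E
input #3 (a=9): does not produce B5=E
input #4 (a=28): does not produce B5=E

Answer: none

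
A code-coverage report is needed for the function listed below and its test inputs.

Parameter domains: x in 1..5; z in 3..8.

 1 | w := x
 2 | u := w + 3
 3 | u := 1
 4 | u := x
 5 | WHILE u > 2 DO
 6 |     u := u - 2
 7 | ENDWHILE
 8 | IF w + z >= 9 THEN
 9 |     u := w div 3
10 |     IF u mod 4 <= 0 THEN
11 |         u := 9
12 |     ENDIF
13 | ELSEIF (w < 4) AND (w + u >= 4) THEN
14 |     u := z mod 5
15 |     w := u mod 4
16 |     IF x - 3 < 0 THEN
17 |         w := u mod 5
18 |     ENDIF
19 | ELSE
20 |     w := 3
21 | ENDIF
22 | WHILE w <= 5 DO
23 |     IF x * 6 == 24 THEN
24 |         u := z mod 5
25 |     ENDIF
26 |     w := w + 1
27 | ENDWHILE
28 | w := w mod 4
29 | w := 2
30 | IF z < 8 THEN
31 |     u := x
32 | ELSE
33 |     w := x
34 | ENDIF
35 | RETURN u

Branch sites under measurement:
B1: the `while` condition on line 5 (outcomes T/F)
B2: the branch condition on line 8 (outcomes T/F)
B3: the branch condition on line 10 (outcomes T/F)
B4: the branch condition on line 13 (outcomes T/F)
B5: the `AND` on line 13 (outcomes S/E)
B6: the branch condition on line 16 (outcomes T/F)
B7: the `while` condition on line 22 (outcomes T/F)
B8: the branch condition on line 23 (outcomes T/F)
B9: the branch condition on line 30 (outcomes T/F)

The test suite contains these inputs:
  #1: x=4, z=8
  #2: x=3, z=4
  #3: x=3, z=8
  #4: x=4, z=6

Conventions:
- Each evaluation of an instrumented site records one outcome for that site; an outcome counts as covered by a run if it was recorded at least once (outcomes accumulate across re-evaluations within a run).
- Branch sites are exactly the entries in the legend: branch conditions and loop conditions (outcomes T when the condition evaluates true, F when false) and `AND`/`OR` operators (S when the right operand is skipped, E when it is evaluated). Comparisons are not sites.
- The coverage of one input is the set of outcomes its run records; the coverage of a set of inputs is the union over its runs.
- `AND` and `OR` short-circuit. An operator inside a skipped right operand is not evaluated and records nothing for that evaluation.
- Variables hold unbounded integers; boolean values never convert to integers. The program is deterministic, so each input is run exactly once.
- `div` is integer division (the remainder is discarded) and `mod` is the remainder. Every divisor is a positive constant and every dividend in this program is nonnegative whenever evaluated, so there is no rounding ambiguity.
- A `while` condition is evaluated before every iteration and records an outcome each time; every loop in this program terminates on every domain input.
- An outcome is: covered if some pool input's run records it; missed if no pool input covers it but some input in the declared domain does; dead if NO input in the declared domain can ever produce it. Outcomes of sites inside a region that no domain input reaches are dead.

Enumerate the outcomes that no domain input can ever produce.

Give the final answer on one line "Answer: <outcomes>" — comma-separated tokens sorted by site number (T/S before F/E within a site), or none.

checking every outcome against all 30 domain inputs:
  reachable outcomes have witnesses, e.g. B1=T (e.g. x=3, z=3), B1=F (e.g. x=1, z=3), B2=T (e.g. x=1, z=8), B2=F (e.g. x=1, z=3)

Answer: none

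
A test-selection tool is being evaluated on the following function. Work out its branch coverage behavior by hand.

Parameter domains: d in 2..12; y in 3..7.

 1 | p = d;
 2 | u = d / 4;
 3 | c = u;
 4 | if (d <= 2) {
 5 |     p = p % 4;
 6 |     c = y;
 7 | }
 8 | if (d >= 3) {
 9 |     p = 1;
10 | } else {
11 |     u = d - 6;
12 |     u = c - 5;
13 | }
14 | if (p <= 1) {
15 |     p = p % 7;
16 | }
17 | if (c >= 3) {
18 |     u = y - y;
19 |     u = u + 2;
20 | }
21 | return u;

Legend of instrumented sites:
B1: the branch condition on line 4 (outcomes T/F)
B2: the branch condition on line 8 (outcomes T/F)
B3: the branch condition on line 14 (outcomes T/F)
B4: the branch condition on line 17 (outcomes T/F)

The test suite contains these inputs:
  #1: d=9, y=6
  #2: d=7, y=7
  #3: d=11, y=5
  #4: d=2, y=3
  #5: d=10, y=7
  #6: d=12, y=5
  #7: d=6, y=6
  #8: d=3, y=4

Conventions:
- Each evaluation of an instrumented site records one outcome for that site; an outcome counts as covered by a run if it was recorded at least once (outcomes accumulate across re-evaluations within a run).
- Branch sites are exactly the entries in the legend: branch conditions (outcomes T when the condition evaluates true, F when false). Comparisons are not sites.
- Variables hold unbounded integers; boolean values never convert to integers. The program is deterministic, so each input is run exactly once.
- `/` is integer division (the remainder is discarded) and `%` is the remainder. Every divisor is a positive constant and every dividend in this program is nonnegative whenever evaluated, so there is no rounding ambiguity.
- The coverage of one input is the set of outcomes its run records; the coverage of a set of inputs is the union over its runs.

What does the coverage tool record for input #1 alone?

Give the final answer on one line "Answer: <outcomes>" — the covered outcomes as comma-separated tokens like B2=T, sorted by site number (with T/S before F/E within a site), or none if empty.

Event log for input #1 (d=9, y=6):
  B1->F, B2->T, B3->T, B4->F
collecting distinct outcomes: B1=F, B2=T, B3=T, B4=F

Answer: B1=F, B2=T, B3=T, B4=F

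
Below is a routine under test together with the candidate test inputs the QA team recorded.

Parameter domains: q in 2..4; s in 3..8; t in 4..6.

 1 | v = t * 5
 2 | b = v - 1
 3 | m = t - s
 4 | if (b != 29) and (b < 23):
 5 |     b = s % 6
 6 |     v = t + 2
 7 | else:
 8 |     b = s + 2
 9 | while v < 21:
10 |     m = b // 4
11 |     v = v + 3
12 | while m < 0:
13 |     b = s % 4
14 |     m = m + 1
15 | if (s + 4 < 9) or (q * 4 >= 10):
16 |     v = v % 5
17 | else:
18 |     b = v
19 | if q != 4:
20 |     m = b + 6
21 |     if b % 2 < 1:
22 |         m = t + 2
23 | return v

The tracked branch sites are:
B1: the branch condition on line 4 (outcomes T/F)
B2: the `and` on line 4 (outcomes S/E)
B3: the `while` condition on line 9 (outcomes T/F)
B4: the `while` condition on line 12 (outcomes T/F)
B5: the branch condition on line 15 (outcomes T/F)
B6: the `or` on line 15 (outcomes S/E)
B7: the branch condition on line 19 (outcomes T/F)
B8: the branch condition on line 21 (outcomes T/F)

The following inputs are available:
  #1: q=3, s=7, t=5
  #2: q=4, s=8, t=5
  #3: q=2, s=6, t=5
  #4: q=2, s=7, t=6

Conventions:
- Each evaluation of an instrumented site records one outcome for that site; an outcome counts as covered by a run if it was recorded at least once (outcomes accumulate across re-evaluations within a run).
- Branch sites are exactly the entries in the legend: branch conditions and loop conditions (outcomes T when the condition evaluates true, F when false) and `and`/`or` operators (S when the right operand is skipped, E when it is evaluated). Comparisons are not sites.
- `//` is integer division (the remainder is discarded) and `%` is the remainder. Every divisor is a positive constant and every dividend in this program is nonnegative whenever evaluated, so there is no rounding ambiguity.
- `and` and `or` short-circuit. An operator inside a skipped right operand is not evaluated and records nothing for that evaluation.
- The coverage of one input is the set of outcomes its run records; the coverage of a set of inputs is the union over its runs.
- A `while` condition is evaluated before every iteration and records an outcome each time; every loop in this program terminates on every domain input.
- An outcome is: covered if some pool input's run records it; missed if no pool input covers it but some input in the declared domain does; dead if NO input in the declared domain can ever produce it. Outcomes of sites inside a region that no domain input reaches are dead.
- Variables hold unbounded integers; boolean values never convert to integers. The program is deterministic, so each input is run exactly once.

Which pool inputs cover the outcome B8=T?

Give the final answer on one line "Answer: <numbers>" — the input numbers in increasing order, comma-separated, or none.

input #1 (q=3, s=7, t=5): does not record B8=T
input #2 (q=4, s=8, t=5): does not record B8=T
input #3 (q=2, s=6, t=5): does not record B8=T
input #4 (q=2, s=7, t=6): records B8=T

Answer: 4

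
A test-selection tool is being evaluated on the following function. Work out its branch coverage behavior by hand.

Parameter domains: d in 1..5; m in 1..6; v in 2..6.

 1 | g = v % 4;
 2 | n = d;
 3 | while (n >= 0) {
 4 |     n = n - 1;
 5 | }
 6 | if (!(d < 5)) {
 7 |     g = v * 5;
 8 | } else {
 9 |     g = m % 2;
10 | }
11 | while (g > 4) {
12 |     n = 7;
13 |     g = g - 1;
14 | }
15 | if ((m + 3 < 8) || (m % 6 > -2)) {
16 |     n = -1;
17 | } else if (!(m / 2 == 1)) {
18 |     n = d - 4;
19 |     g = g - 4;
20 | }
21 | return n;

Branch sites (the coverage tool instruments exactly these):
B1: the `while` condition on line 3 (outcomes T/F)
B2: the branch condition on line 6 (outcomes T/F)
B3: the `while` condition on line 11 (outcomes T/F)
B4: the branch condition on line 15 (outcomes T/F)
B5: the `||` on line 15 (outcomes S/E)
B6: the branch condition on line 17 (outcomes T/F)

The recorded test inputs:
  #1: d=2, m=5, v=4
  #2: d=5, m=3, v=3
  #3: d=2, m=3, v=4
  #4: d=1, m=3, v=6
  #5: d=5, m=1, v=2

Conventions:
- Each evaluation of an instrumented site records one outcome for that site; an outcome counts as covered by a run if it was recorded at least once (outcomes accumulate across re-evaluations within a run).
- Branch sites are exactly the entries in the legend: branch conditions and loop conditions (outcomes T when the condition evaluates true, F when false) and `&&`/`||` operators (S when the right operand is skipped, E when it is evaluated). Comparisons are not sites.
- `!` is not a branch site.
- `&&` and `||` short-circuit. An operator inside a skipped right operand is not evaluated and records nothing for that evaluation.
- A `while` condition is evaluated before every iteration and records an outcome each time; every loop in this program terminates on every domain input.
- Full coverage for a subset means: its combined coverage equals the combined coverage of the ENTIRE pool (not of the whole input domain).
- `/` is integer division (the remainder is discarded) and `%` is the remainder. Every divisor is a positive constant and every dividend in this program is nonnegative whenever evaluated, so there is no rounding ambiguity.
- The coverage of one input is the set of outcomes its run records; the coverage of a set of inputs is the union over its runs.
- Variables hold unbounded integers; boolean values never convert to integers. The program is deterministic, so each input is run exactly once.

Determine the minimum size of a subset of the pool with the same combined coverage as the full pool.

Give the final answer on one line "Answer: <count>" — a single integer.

run #1 (d=2, m=5, v=4) runs B1->T, B1->T, B1->T, B1->F, B2->F, B3->F, B5->E, B4->T; records B1=T, B1=F, B2=F, B3=F, B4=T, B5=E
run #2 (d=5, m=3, v=3) runs B1->T, B1->T, B1->T, B1->T, B1->T, B1->T, B1->F, B2->T, B3->T, B3->T, B3->T, B3->T, B3->T, B3->T, ...; records B1=T, B1=F, B2=T, B3=T, B3=F, B4=T, B5=S
run #3 (d=2, m=3, v=4) runs B1->T, B1->T, B1->T, B1->F, B2->F, B3->F, B5->S, B4->T; records B1=T, B1=F, B2=F, B3=F, B4=T, B5=S
run #4 (d=1, m=3, v=6) runs B1->T, B1->T, B1->F, B2->F, B3->F, B5->S, B4->T; records B1=T, B1=F, B2=F, B3=F, B4=T, B5=S
run #5 (d=5, m=1, v=2) runs B1->T, B1->T, B1->T, B1->T, B1->T, B1->T, B1->F, B2->T, B3->T, B3->T, B3->T, B3->T, B3->T, B3->T, ...; records B1=T, B1=F, B2=T, B3=T, B3=F, B4=T, B5=S
the full pool covers 9 outcomes: B1=T, B1=F, B2=T, B2=F, B3=T, B3=F, B4=T, B5=S, B5=E
no size-1 subset reaches all 9 outcomes (best union: 7/9)
at size 2, {1, 2} reaches all 9 outcomes; every lexicographically earlier size-2 subset fails

Answer: 2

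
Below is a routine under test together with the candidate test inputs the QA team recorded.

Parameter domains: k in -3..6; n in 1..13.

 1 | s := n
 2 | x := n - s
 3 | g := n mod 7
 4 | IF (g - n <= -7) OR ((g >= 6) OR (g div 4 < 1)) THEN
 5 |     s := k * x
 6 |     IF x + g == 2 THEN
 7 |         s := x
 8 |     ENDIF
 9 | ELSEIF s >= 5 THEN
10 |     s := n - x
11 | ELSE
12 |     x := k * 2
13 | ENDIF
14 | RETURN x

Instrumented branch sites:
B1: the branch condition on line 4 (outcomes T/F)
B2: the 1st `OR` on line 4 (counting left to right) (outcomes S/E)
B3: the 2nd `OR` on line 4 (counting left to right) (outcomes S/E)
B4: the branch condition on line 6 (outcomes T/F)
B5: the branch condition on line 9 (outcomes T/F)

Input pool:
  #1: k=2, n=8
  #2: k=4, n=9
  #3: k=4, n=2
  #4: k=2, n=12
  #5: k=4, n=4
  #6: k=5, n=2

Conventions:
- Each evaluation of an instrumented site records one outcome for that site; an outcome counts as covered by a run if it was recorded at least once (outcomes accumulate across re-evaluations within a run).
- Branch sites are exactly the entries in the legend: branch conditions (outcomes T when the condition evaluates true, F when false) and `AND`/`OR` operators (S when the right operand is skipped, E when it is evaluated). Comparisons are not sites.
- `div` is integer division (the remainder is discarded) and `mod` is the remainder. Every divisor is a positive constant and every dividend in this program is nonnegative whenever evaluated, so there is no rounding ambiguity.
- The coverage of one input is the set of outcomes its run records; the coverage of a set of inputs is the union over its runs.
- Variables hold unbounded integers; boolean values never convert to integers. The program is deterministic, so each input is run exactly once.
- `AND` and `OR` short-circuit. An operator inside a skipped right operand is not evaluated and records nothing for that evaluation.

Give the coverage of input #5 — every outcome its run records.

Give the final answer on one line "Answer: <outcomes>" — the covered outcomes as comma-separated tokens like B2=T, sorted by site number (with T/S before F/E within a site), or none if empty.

Running input #5 (k=4, n=4), event by event:
  B2->E, B3->E, B1->F, B5->F
as a set, this run covers: B1=F, B2=E, B3=E, B5=F

Answer: B1=F, B2=E, B3=E, B5=F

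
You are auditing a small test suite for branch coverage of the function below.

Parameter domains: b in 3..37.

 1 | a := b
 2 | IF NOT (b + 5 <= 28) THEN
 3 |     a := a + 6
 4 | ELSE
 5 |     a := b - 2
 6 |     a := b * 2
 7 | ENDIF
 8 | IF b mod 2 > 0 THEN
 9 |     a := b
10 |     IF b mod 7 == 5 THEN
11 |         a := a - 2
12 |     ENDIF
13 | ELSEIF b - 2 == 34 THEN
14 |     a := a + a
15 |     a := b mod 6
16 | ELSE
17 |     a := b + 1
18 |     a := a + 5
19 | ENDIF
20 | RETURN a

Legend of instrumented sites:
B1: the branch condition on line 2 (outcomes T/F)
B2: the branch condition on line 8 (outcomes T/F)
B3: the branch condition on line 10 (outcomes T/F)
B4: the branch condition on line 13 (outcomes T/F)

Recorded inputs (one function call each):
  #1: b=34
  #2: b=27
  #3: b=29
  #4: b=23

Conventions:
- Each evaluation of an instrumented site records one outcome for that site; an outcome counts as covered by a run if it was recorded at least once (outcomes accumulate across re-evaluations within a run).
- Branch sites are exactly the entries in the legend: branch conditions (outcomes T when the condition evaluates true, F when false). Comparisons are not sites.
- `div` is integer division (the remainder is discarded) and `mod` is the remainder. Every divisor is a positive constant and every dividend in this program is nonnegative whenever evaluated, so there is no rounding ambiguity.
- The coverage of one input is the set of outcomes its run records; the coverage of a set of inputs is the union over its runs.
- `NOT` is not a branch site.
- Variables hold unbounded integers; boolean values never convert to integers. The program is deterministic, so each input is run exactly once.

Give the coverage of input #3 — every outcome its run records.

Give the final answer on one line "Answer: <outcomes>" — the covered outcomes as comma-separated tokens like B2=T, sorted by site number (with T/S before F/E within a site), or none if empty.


Tracing the run of input #3 (b=29):
  B1->T, B2->T, B3->F
deduplicating events, the covered set is: B1=T, B2=T, B3=F
Answer: B1=T, B2=T, B3=F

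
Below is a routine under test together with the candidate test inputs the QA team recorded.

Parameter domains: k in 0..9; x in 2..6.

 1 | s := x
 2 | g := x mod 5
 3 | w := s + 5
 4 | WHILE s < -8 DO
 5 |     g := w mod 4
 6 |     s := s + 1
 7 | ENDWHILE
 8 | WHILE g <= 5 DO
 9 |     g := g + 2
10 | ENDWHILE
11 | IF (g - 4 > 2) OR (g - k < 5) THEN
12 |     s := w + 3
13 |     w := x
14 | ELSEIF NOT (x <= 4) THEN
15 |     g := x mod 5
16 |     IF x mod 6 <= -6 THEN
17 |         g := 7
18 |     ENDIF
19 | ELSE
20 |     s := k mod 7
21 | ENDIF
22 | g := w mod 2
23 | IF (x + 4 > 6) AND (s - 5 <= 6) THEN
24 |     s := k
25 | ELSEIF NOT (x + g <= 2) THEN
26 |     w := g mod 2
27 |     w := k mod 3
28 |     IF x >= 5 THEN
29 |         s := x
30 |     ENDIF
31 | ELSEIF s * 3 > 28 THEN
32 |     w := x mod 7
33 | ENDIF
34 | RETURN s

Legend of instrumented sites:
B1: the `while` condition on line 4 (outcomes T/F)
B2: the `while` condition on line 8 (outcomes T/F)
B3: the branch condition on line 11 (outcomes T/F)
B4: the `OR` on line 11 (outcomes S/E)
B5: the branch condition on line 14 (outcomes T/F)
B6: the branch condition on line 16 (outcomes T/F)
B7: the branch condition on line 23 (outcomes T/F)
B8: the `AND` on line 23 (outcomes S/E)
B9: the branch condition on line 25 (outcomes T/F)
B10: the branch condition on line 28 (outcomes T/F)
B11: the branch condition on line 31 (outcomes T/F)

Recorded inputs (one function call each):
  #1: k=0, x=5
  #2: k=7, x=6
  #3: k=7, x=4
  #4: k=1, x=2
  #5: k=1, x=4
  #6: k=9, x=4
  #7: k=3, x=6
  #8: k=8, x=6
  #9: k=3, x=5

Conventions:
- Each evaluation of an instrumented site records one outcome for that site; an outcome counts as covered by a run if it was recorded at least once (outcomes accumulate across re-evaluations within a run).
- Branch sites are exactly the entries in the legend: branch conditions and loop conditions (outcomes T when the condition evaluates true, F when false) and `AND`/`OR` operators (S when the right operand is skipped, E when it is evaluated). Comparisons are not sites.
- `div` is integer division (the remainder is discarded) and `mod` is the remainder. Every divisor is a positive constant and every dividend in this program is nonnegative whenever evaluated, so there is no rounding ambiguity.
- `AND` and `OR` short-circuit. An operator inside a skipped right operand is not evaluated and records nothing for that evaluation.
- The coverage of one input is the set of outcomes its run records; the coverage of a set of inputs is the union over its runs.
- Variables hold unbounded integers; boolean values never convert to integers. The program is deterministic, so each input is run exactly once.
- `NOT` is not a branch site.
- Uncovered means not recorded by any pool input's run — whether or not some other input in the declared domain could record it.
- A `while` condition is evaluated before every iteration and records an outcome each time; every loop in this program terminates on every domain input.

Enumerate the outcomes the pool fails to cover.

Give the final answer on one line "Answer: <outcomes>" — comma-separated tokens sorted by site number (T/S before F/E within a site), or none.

#1 (k=0, x=5) -> covered: B1=F, B2=T, B2=F, B3=F, B4=E, B5=T, B6=F, B7=T, B8=E
#2 (k=7, x=6) -> covered: B1=F, B2=T, B2=F, B3=T, B4=S, B7=F, B8=E, B9=T, B10=T
#3 (k=7, x=4) -> covered: B1=F, B2=T, B2=F, B3=T, B4=E, B7=F, B8=E, B9=T, B10=F
#4 (k=1, x=2) -> covered: B1=F, B2=T, B2=F, B3=F, B4=E, B5=F, B7=F, B8=S, B9=T, B10=F
#5 (k=1, x=4) -> covered: B1=F, B2=T, B2=F, B3=F, B4=E, B5=F, B7=T, B8=E
#6 (k=9, x=4) -> covered: B1=F, B2=T, B2=F, B3=T, B4=E, B7=F, B8=E, B9=T, B10=F
#7 (k=3, x=6) -> covered: B1=F, B2=T, B2=F, B3=T, B4=S, B7=F, B8=E, B9=T, B10=T
#8 (k=8, x=6) -> covered: B1=F, B2=T, B2=F, B3=T, B4=S, B7=F, B8=E, B9=T, B10=T
#9 (k=3, x=5) -> covered: B1=F, B2=T, B2=F, B3=T, B4=E, B7=F, B8=E, B9=T, B10=T
union over the pool: B1=F, B2=T, B2=F, B3=T, B3=F, B4=S, B4=E, B5=T, B5=F, B6=F, B7=T, B7=F, B8=S, B8=E, B9=T, B10=T, B10=F
uncovered (5 of 22): B1=T, B6=T, B9=F, B11=T, B11=F

Answer: B1=T, B6=T, B9=F, B11=T, B11=F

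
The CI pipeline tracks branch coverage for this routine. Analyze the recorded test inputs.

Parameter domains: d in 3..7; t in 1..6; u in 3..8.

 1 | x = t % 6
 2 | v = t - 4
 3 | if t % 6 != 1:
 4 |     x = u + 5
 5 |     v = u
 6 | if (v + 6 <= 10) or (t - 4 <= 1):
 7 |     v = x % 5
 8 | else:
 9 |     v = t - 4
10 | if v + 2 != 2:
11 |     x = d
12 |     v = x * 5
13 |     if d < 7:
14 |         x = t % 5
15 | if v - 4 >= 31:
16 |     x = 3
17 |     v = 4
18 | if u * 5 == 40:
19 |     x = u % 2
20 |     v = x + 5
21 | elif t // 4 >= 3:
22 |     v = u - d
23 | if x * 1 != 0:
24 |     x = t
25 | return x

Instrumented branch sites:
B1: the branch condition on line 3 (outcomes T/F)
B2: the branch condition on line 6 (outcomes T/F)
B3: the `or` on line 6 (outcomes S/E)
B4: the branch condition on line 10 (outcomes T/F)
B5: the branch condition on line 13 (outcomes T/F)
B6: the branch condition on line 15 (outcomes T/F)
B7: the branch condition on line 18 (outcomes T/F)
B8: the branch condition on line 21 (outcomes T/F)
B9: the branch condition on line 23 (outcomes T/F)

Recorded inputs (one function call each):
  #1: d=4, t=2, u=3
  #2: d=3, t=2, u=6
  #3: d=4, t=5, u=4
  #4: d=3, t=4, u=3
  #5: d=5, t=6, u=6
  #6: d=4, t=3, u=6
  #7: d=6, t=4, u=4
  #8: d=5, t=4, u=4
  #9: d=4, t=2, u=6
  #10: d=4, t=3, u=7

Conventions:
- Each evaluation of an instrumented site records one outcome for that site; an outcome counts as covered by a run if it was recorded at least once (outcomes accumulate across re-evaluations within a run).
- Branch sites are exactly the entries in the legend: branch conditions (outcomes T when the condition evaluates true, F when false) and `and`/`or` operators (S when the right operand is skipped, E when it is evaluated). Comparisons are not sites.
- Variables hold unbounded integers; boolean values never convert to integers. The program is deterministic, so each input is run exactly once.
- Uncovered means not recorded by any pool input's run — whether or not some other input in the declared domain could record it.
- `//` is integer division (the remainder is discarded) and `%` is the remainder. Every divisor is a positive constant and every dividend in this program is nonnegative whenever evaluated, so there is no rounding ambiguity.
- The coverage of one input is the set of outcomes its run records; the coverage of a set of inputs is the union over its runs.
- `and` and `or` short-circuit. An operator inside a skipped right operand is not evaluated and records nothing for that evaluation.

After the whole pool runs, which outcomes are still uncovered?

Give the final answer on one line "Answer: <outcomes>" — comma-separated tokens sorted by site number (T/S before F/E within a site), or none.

input #1 (d=4, t=2, u=3): events B1->T, B3->S, B2->T, B4->T, B5->T, B6->F, B7->F, B8->F, B9->T; covers B1=T, B2=T, B3=S, B4=T, B5=T, B6=F, B7=F, B8=F, B9=T
input #2 (d=3, t=2, u=6): events B1->T, B3->E, B2->T, B4->T, B5->T, B6->F, B7->F, B8->F, B9->T; covers B1=T, B2=T, B3=E, B4=T, B5=T, B6=F, B7=F, B8=F, B9=T
input #3 (d=4, t=5, u=4): events B1->T, B3->S, B2->T, B4->T, B5->T, B6->F, B7->F, B8->F, B9->F; covers B1=T, B2=T, B3=S, B4=T, B5=T, B6=F, B7=F, B8=F, B9=F
input #4 (d=3, t=4, u=3): events B1->T, B3->S, B2->T, B4->T, B5->T, B6->F, B7->F, B8->F, B9->T; covers B1=T, B2=T, B3=S, B4=T, B5=T, B6=F, B7=F, B8=F, B9=T
input #5 (d=5, t=6, u=6): events B1->T, B3->E, B2->F, B4->T, B5->T, B6->F, B7->F, B8->F, B9->T; covers B1=T, B2=F, B3=E, B4=T, B5=T, B6=F, B7=F, B8=F, B9=T
input #6 (d=4, t=3, u=6): events B1->T, B3->E, B2->T, B4->T, B5->T, B6->F, B7->F, B8->F, B9->T; covers B1=T, B2=T, B3=E, B4=T, B5=T, B6=F, B7=F, B8=F, B9=T
input #7 (d=6, t=4, u=4): events B1->T, B3->S, B2->T, B4->T, B5->T, B6->F, B7->F, B8->F, B9->T; covers B1=T, B2=T, B3=S, B4=T, B5=T, B6=F, B7=F, B8=F, B9=T
input #8 (d=5, t=4, u=4): events B1->T, B3->S, B2->T, B4->T, B5->T, B6->F, B7->F, B8->F, B9->T; covers B1=T, B2=T, B3=S, B4=T, B5=T, B6=F, B7=F, B8=F, B9=T
input #9 (d=4, t=2, u=6): events B1->T, B3->E, B2->T, B4->T, B5->T, B6->F, B7->F, B8->F, B9->T; covers B1=T, B2=T, B3=E, B4=T, B5=T, B6=F, B7=F, B8=F, B9=T
input #10 (d=4, t=3, u=7): events B1->T, B3->E, B2->T, B4->T, B5->T, B6->F, B7->F, B8->F, B9->T; covers B1=T, B2=T, B3=E, B4=T, B5=T, B6=F, B7=F, B8=F, B9=T
union over the pool: B1=T, B2=T, B2=F, B3=S, B3=E, B4=T, B5=T, B6=F, B7=F, B8=F, B9=T, B9=F
uncovered (6 of 18): B1=F, B4=F, B5=F, B6=T, B7=T, B8=T

Answer: B1=F, B4=F, B5=F, B6=T, B7=T, B8=T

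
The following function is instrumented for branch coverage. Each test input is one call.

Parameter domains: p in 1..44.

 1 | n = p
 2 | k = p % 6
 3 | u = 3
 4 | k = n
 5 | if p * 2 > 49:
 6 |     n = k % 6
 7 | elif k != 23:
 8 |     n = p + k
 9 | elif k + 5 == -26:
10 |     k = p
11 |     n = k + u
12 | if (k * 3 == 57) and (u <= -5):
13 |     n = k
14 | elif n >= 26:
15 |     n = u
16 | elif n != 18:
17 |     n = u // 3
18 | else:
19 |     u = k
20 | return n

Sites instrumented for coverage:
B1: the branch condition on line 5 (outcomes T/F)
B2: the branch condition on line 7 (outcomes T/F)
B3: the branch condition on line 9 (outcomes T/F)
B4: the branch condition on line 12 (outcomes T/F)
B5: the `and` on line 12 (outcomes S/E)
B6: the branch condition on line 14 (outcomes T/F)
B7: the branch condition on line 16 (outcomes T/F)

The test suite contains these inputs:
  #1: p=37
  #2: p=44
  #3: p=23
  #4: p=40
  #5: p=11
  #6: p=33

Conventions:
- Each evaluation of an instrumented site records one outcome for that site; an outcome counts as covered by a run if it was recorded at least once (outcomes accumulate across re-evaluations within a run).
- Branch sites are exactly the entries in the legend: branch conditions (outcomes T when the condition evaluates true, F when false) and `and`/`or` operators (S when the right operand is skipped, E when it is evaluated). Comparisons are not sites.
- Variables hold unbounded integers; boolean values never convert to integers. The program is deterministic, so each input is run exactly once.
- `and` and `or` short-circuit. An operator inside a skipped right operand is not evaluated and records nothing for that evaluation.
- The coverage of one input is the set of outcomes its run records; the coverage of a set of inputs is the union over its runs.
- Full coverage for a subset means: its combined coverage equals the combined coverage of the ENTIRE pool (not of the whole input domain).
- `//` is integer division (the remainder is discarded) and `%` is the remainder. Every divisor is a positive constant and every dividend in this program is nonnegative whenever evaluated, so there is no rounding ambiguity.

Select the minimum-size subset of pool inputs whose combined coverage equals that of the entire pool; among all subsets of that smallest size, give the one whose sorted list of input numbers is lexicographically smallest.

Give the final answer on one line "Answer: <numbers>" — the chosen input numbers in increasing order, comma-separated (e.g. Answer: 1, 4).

input #1, p=37: events B1->T, B5->S, B4->F, B6->F, B7->T; outcomes B1=T, B4=F, B5=S, B6=F, B7=T
input #2, p=44: events B1->T, B5->S, B4->F, B6->F, B7->T; outcomes B1=T, B4=F, B5=S, B6=F, B7=T
input #3, p=23: events B1->F, B2->F, B3->F, B5->S, B4->F, B6->F, B7->T; outcomes B1=F, B2=F, B3=F, B4=F, B5=S, B6=F, B7=T
input #4, p=40: events B1->T, B5->S, B4->F, B6->F, B7->T; outcomes B1=T, B4=F, B5=S, B6=F, B7=T
input #5, p=11: events B1->F, B2->T, B5->S, B4->F, B6->F, B7->T; outcomes B1=F, B2=T, B4=F, B5=S, B6=F, B7=T
input #6, p=33: events B1->T, B5->S, B4->F, B6->F, B7->T; outcomes B1=T, B4=F, B5=S, B6=F, B7=T
the full pool covers 9 outcomes: B1=T, B1=F, B2=T, B2=F, B3=F, B4=F, B5=S, B6=F, B7=T
no size-1 subset reaches all 9 outcomes (best union: 7/9)
no size-2 subset reaches all 9 outcomes (best union: 8/9)
inputs {1, 3, 5} (size 3) cover everything; no size-3 subset with a lexicographically smaller index list covers all 9

Answer: 1, 3, 5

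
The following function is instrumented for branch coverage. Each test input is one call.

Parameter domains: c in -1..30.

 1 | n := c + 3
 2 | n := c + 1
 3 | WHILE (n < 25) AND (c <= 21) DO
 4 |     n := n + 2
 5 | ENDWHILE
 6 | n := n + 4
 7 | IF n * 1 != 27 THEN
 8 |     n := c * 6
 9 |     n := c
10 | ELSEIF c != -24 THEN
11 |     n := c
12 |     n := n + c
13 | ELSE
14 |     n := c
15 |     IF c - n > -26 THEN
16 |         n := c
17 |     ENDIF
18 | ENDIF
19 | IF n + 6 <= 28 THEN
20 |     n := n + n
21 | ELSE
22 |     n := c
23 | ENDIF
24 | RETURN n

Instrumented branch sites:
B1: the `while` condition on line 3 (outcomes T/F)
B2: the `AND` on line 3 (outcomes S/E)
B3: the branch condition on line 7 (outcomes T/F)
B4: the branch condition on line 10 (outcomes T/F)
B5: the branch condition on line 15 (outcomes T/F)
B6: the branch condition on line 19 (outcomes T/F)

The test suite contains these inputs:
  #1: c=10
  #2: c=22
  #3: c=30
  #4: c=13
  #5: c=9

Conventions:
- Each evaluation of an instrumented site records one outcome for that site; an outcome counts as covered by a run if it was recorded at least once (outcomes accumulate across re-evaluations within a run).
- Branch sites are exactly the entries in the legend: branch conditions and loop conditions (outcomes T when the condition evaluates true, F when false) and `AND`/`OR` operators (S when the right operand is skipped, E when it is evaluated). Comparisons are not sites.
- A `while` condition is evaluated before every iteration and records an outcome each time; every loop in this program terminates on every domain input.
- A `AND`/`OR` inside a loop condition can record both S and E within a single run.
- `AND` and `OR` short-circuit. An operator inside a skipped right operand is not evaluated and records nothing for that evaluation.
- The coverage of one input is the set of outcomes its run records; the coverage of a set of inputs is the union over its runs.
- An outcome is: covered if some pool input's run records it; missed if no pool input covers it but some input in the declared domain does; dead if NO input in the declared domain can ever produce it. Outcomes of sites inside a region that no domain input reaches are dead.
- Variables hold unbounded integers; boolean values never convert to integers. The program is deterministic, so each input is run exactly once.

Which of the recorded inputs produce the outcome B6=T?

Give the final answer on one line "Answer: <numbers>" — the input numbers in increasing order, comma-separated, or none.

input #1 (c=10): covers B6=T
input #2 (c=22): misses B6=T
input #3 (c=30): misses B6=T
input #4 (c=13): covers B6=T
input #5 (c=9): covers B6=T

Answer: 1, 4, 5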